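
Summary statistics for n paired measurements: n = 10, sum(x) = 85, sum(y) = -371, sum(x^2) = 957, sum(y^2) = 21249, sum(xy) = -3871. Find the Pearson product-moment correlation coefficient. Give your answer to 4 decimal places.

-0.5416

Numerator: nΣxy − (Σx)(Σy) = 10·(-3871) − (85)(-371) = -7175
Denominator: √[(nΣx²−(Σx)²)(nΣy²−(Σy)²)]
  nΣx²−(Σx)² = 10·957 − 7225 = 2345;  nΣy²−(Σy)² = 10·21249 − 137641 = 74849
  √(2345·74849) = √175520905 = 13248.4303
r = -7175 / 13248.4303 = -0.5416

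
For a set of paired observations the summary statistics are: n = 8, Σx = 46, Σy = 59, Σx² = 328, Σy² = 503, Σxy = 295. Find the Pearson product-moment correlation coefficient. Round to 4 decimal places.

-0.6740

S_xy = nΣxy − ΣxΣy = 8·295 − 46·59 = 2360 − 2714 = -354
S_xx = nΣx² − (Σx)² = 8·328 − 46² = 2624 − 2116 = 508
S_yy = nΣy² − (Σy)² = 8·503 − 59² = 4024 − 3481 = 543
r = S_xy / √(S_xx·S_yy) = -354 / √(508·543) = -354 / √275844 = -354 / 525.2085 = -0.6740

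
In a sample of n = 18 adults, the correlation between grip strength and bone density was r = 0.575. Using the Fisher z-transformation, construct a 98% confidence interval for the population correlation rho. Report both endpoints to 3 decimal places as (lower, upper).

Fisher z: z_r = atanh(r) = ½·ln((1+0.575)/(1−0.575)) = 0.654961
SE(z) = 1/√(n−3) = 1/√15 = 0.258199
98% ⇒ z* = 2.326; margin = 2.326·0.258199 = 0.600571
CI on z-scale: (0.054390, 1.255532)
Back-transform: tanh(0.054390) = 0.054336, tanh(1.255532) = 0.849828

(0.054, 0.850)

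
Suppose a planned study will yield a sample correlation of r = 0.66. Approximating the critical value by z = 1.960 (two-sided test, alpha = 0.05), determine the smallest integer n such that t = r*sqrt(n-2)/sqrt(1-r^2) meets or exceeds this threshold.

7

Need r·√(n−2)/√(1−r²) ≥ 1.960
√(n−2) ≥ 1.960·√(1−0.4356) / 0.66 = 1.960·0.751266 / 0.66 = 2.2310
n−2 ≥ 4.9774  ⇒  n ≥ 6.9774
Smallest integer n = 7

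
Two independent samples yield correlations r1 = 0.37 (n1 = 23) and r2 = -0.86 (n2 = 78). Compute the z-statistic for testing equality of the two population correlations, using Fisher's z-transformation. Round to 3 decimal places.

6.683

z1 = atanh(0.37) = 0.388423,  z2 = atanh(-0.86) = -1.293345
SE = √(1/(n1−3) + 1/(n2−3)) = √(1/20 + 1/75) = √(0.0500000 + 0.0133333) = √0.0633333 = 0.251661
z = (z1 − z2)/SE = (0.388423 − (-1.293345)) / 0.251661 = 1.681768 / 0.251661 = 6.683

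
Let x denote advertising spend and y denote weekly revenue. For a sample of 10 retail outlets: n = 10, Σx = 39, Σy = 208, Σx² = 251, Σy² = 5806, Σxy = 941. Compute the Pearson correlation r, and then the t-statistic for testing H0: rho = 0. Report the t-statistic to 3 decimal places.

S_xy = nΣxy − ΣxΣy = 10·941 − 39·208 = 9410 − 8112 = 1298
S_xx = nΣx² − (Σx)² = 10·251 − 39² = 2510 − 1521 = 989
S_yy = nΣy² − (Σy)² = 10·5806 − 208² = 58060 − 43264 = 14796
r = S_xy / √(S_xx·S_yy) = 1298 / √(989·14796) = 1298 / √14633244 = 1298 / 3825.3423 = 0.3393
t = r·√(n−2)/√(1−r²) = 0.3393·√8 / √(1−0.115124) = 0.959685 / 0.940678 = 1.020

1.020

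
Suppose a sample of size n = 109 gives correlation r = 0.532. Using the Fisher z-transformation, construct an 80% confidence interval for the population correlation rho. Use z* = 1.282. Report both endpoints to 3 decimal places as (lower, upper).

(0.437, 0.615)

Fisher z: z_r = atanh(r) = ½·ln((1+0.532)/(1−0.532)) = 0.592931
SE(z) = 1/√(n−3) = 1/√106 = 0.097129
80% ⇒ z* = 1.282; margin = 1.282·0.097129 = 0.124519
CI on z-scale: (0.468412, 0.717450)
Back-transform: tanh(0.468412) = 0.436915, tanh(0.717450) = 0.615327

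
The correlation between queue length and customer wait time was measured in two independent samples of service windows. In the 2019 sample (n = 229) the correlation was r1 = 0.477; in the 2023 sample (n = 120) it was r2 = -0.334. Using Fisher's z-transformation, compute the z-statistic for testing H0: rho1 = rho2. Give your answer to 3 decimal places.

7.607

Fisher z-transforms: z1 = atanh(0.477) = 0.519093, z2 = atanh(-0.334) = -0.347324; difference d = 0.866417
Var(d) = 1/226 + 1/117 = 0.0044248 + 0.0085470 = 0.0129718
z = d/√Var(d) = 0.866417 / √0.0129718 = 0.866417 / 0.113894 = 7.607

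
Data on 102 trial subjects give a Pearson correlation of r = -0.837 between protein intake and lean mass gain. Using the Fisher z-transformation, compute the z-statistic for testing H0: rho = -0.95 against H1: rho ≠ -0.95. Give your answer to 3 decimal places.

z_r = atanh(-0.837) = -1.211069,  z_0 = atanh(-0.95) = -1.831781
SE = 1/√(n−3) = 1/√99 = 0.100504
z = (z_r − z_0)/SE = (-1.211069 − (-1.831781)) / 0.100504 = 0.620712 / 0.100504 = 6.176

6.176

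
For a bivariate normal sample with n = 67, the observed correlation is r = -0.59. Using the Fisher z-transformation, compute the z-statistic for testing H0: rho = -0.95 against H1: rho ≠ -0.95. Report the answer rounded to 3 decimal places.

z_r = atanh(-0.59) = -0.677666,  z_0 = atanh(-0.95) = -1.831781
SE = 1/√(n−3) = 1/√64 = 0.125000
z = (z_r − z_0)/SE = (-0.677666 − (-1.831781)) / 0.125000 = 1.154115 / 0.125000 = 9.233

9.233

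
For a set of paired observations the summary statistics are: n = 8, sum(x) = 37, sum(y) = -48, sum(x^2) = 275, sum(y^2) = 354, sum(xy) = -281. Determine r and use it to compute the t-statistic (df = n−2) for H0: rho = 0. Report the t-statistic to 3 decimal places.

-2.488

Numerator: nΣxy − (Σx)(Σy) = 8·(-281) − (37)(-48) = -472
Denominator: √[(nΣx²−(Σx)²)(nΣy²−(Σy)²)]
  nΣx²−(Σx)² = 8·275 − 1369 = 831;  nΣy²−(Σy)² = 8·354 − 2304 = 528
  √(831·528) = √438768 = 662.3957
r = -472 / 662.3957 = -0.7126
t = r·√(n−2)/√(1−r²) = -0.7126·√6 / √(1−0.507799) = -1.745506 / 0.701570 = -2.488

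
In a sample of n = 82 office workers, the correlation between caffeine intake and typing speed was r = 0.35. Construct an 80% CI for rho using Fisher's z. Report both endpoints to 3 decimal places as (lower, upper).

(0.218, 0.470)

z_r = atanh(0.35) = 0.365444;  SE = 1/√(n−3) = 1/√79 = 0.112509
z-limits: 0.365444 ± 1.282·0.112509 = 0.365444 ± 0.144237 = [0.221207, 0.509681]
ρ-limits: (tanh 0.221207, tanh 0.509681) = (0.218, 0.470)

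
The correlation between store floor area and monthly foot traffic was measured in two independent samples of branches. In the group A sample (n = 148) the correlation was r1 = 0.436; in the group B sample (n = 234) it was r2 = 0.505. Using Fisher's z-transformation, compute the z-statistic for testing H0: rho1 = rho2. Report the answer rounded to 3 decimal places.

z1 = atanh(0.436) = 0.467281,  z2 = atanh(0.505) = 0.555995
SE = √(1/(n1−3) + 1/(n2−3)) = √(1/145 + 1/231) = √(0.0068966 + 0.0043290) = √0.0112256 = 0.105951
z = (z1 − z2)/SE = (0.467281 − 0.555995) / 0.105951 = -0.088714 / 0.105951 = -0.837

-0.837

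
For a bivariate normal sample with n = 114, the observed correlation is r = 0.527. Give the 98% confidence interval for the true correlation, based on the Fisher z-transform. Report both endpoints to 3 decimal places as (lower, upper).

(0.350, 0.668)

z_r = atanh(0.527) = 0.585982;  SE = 1/√(n−3) = 1/√111 = 0.094916
z-limits: 0.585982 ± 2.326·0.094916 = 0.585982 ± 0.220775 = [0.365207, 0.806757]
ρ-limits: (tanh 0.365207, tanh 0.806757) = (0.350, 0.668)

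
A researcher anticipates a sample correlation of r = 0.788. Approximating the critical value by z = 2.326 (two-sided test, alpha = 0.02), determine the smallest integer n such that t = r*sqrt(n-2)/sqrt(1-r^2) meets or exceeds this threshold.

6

r√(n−2)/√(1−r²) ≥ 2.326  ⇔  n−2 ≥ (2.326)²·(1−r²)/r²
(1−r²)/r² = (1−0.620944)/0.620944 = 0.6105
n ≥ 2 + 5.410276·0.6105 = 2 + 3.3030 = 5.3030
⌈5.3030⌉ = 6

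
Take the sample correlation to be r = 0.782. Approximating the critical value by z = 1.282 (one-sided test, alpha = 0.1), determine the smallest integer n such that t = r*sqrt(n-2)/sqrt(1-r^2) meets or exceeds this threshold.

Need r·√(n−2)/√(1−r²) ≥ 1.282
√(n−2) ≥ 1.282·√(1−0.611524) / 0.782 = 1.282·0.623278 / 0.782 = 1.0218
n−2 ≥ 1.0441  ⇒  n ≥ 3.0441
Smallest integer n = 4

4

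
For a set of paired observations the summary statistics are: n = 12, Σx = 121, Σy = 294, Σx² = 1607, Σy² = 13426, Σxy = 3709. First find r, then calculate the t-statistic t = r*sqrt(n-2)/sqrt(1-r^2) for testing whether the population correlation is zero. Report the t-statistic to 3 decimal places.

1.729

Numerator: nΣxy − (Σx)(Σy) = 12·3709 − (121)(294) = 8934
Denominator: √[(nΣx²−(Σx)²)(nΣy²−(Σy)²)]
  nΣx²−(Σx)² = 12·1607 − 14641 = 4643;  nΣy²−(Σy)² = 12·13426 − 86436 = 74676
  √(4643·74676) = √346720668 = 18620.4368
r = 8934 / 18620.4368 = 0.4798
t = r·√(n−2)/√(1−r²) = 0.4798·√10 / √(1−0.230208) = 1.517261 / 0.877378 = 1.729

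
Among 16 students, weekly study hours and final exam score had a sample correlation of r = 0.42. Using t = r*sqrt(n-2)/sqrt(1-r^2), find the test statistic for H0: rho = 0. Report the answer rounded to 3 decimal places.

1 − r² = 1 − 0.1764 = 0.8236;  √(1−r²) = 0.907524
√(n−2) = √14 = 3.741657
t = r·√(n−2)/√(1−r²) = 0.42 · 3.741657 / 0.907524 = 1.732

1.732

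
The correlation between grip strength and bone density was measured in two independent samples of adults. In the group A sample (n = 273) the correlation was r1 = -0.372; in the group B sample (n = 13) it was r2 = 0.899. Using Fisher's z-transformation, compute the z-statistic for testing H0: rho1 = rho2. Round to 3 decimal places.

-5.769

z1 = atanh(-0.372) = -0.390742,  z2 = atanh(0.899) = 1.466981
SE = √(1/(n1−3) + 1/(n2−3)) = √(1/270 + 1/10) = √(0.0037037 + 0.1000000) = √0.1037037 = 0.322031
z = (z1 − z2)/SE = (-0.390742 − 1.466981) / 0.322031 = -1.857723 / 0.322031 = -5.769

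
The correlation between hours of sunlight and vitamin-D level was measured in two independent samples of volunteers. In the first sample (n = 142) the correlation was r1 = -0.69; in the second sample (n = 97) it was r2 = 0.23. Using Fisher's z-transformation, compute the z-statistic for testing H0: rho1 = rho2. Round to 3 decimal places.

-8.104

z1 = atanh(-0.69) = -0.847956,  z2 = atanh(0.23) = 0.234189
SE = √(1/(n1−3) + 1/(n2−3)) = √(1/139 + 1/94) = √(0.0071942 + 0.0106383) = √0.0178325 = 0.133538
z = (z1 − z2)/SE = (-0.847956 − 0.234189) / 0.133538 = -1.082145 / 0.133538 = -8.104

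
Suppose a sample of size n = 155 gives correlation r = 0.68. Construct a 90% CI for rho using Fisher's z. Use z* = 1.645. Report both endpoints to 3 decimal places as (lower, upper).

(0.602, 0.745)

Fisher z: z_r = atanh(r) = ½·ln((1+0.68)/(1−0.68)) = 0.829114
SE(z) = 1/√(n−3) = 1/√152 = 0.081111
90% ⇒ z* = 1.645; margin = 1.645·0.081111 = 0.133428
CI on z-scale: (0.695686, 0.962542)
Back-transform: tanh(0.695686) = 0.601622, tanh(0.962542) = 0.745409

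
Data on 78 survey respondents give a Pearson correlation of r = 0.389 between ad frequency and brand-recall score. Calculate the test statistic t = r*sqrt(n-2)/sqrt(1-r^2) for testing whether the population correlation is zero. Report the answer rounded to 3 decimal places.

1 − r² = 1 − 0.151321 = 0.848679;  √(1−r²) = 0.921238
√(n−2) = √76 = 8.717798
t = r·√(n−2)/√(1−r²) = 0.389 · 8.717798 / 0.921238 = 3.681

3.681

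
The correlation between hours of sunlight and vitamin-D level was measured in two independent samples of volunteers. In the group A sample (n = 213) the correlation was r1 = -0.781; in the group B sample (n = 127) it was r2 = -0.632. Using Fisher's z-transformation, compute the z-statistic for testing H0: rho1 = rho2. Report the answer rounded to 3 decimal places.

-2.677

z1 = atanh(-0.781) = -1.047929,  z2 = atanh(-0.632) = -0.744739
SE = √(1/(n1−3) + 1/(n2−3)) = √(1/210 + 1/124) = √(0.0047619 + 0.0080645) = √0.0128264 = 0.113254
z = (z1 − z2)/SE = (-1.047929 − (-0.744739)) / 0.113254 = -0.303190 / 0.113254 = -2.677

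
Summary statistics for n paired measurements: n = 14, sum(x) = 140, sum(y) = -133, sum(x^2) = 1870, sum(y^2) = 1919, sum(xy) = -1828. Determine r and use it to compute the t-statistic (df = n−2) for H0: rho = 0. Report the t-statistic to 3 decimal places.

-7.038

S_xy = nΣxy − ΣxΣy = 14·(-1828) − 140·(-133) = -25592 − (-18620) = -6972
S_xx = nΣx² − (Σx)² = 14·1870 − 140² = 26180 − 19600 = 6580
S_yy = nΣy² − (Σy)² = 14·1919 − (-133)² = 26866 − 17689 = 9177
r = S_xy / √(S_xx·S_yy) = -6972 / √(6580·9177) = -6972 / √60384660 = -6972 / 7770.7567 = -0.8972
t = r·√(n−2)/√(1−r²) = -0.8972·√12 / √(1−0.804968) = -3.107992 / 0.441624 = -7.038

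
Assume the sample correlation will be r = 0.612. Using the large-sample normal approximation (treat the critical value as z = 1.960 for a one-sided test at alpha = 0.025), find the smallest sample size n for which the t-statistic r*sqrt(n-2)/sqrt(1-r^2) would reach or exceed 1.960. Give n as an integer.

9

Need r·√(n−2)/√(1−r²) ≥ 1.960
√(n−2) ≥ 1.960·√(1−0.374544) / 0.612 = 1.960·0.790858 / 0.612 = 2.5328
n−2 ≥ 6.4151  ⇒  n ≥ 8.4151
Smallest integer n = 9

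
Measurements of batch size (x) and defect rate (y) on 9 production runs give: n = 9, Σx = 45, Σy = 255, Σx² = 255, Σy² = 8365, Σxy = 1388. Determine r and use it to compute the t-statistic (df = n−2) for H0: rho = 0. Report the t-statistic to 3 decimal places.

S_xy = nΣxy − ΣxΣy = 9·1388 − 45·255 = 12492 − 11475 = 1017
S_xx = nΣx² − (Σx)² = 9·255 − 45² = 2295 − 2025 = 270
S_yy = nΣy² − (Σy)² = 9·8365 − 255² = 75285 − 65025 = 10260
r = S_xy / √(S_xx·S_yy) = 1017 / √(270·10260) = 1017 / √2770200 = 1017 / 1664.3918 = 0.6110
t = r·√(n−2)/√(1−r²) = 0.6110·√7 / √(1−0.373321) = 1.616554 / 0.791631 = 2.042

2.042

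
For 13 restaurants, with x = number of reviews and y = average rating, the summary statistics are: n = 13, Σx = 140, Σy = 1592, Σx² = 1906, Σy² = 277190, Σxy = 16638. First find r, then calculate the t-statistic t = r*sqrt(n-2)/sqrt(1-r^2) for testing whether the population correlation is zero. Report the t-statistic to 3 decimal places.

Numerator: nΣxy − (Σx)(Σy) = 13·16638 − (140)(1592) = -6586
Denominator: √[(nΣx²−(Σx)²)(nΣy²−(Σy)²)]
  nΣx²−(Σx)² = 13·1906 − 19600 = 5178;  nΣy²−(Σy)² = 13·277190 − 2534464 = 1069006
  √(5178·1069006) = √5535313068 = 74399.6846
r = -6586 / 74399.6846 = -0.0885
t = r·√(n−2)/√(1−r²) = -0.0885·√11 / √(1−0.007832) = -0.293521 / 0.996076 = -0.295

-0.295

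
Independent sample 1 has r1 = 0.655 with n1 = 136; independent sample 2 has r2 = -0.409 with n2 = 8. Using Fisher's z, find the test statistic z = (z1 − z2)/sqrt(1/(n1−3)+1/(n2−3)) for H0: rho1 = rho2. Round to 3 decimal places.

2.675

z1 = atanh(0.655) = 0.784006,  z2 = atanh(-0.409) = -0.434410
SE = √(1/(n1−3) + 1/(n2−3)) = √(1/133 + 1/5) = √(0.0075188 + 0.2000000) = √0.2075188 = 0.455542
z = (z1 − z2)/SE = (0.784006 − (-0.434410)) / 0.455542 = 1.218416 / 0.455542 = 2.675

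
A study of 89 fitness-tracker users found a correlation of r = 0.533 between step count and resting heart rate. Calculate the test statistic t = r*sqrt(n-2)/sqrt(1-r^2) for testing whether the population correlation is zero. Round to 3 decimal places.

5.876

1 − r² = 1 − 0.284089 = 0.715911;  √(1−r²) = 0.846115
√(n−2) = √87 = 9.327379
t = r·√(n−2)/√(1−r²) = 0.533 · 9.327379 / 0.846115 = 5.876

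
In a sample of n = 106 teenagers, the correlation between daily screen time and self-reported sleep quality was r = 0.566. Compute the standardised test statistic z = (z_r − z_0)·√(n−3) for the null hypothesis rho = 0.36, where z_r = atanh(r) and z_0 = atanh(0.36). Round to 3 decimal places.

Fisher z: atanh(0.566) = 0.641618, atanh(0.36) = 0.376886
z = (z_r − z_0)·√(n−3) = (0.641618 − 0.376886)·√103 = 0.264732 · 10.148892 = 2.687

2.687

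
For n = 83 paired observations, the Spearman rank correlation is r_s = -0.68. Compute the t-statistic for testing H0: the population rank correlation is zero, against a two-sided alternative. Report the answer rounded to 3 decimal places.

-8.347

t = r_s·√(n−2) / √(1−r_s²) with r_s = -0.68, n = 83
  = -0.68·√81 / √(1 − 0.4624)
  = -0.68·9.000000 / 0.733212
  = -6.120000 / 0.733212 = -8.347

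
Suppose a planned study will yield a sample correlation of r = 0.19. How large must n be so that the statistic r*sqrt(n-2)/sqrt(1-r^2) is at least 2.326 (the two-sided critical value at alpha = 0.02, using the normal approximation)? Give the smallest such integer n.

Need r·√(n−2)/√(1−r²) ≥ 2.326
√(n−2) ≥ 2.326·√(1−0.0361) / 0.19 = 2.326·0.981784 / 0.19 = 12.0191
n−2 ≥ 144.4588  ⇒  n ≥ 146.4588
Smallest integer n = 147

147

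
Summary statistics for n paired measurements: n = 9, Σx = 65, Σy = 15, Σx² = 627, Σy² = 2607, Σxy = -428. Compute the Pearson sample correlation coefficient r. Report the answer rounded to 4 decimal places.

Numerator: nΣxy − (Σx)(Σy) = 9·(-428) − (65)(15) = -4827
Denominator: √[(nΣx²−(Σx)²)(nΣy²−(Σy)²)]
  nΣx²−(Σx)² = 9·627 − 4225 = 1418;  nΣy²−(Σy)² = 9·2607 − 225 = 23238
  √(1418·23238) = √32951484 = 5740.3383
r = -4827 / 5740.3383 = -0.8409

-0.8409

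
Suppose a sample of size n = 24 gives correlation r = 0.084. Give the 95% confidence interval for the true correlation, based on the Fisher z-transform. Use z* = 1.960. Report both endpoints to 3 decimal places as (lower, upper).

z_r = atanh(0.084) = 0.084198;  SE = 1/√(n−3) = 1/√21 = 0.218218
z-limits: 0.084198 ± 1.960·0.218218 = 0.084198 ± 0.427707 = [-0.343509, 0.511905]
ρ-limits: (tanh -0.343509, tanh 0.511905) = (-0.331, 0.471)

(-0.331, 0.471)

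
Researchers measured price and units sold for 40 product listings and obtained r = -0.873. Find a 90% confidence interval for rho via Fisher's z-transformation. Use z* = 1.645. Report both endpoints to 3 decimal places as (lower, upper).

(-0.924, -0.791)

z_r = atanh(-0.873) = -1.345555;  SE = 1/√(n−3) = 1/√37 = 0.164399
z-limits: -1.345555 ± 1.645·0.164399 = -1.345555 ± 0.270436 = [-1.615991, -1.075119]
ρ-limits: (tanh -1.615991, tanh -1.075119) = (-0.924, -0.791)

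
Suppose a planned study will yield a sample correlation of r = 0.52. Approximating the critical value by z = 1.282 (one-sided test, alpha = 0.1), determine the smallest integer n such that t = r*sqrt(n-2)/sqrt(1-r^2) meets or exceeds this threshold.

7

Need r·√(n−2)/√(1−r²) ≥ 1.282
√(n−2) ≥ 1.282·√(1−0.2704) / 0.52 = 1.282·0.854166 / 0.52 = 2.1058
n−2 ≥ 4.4344  ⇒  n ≥ 6.4344
Smallest integer n = 7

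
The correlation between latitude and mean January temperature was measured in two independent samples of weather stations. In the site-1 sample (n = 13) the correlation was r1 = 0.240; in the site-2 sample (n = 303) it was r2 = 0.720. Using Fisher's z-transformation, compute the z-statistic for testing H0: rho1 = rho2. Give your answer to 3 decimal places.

z1 = atanh(0.240) = 0.244774,  z2 = atanh(0.720) = 0.907645
SE = √(1/(n1−3) + 1/(n2−3)) = √(1/10 + 1/300) = √(0.1000000 + 0.0033333) = √0.1033333 = 0.321455
z = (z1 − z2)/SE = (0.244774 − 0.907645) / 0.321455 = -0.662871 / 0.321455 = -2.062

-2.062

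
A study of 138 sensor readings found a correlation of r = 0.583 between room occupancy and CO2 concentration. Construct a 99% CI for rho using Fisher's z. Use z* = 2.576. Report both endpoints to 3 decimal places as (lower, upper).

z_r = atanh(0.583) = 0.666995;  SE = 1/√(n−3) = 1/√135 = 0.086066
z-limits: 0.666995 ± 2.576·0.086066 = 0.666995 ± 0.221706 = [0.445289, 0.888701]
ρ-limits: (tanh 0.445289, tanh 0.888701) = (0.418, 0.711)

(0.418, 0.711)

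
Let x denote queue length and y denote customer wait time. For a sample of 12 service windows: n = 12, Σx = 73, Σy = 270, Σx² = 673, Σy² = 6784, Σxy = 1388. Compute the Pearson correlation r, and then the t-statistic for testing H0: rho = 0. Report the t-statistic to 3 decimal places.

-2.577

S_xy = nΣxy − ΣxΣy = 12·1388 − 73·270 = 16656 − 19710 = -3054
S_xx = nΣx² − (Σx)² = 12·673 − 73² = 8076 − 5329 = 2747
S_yy = nΣy² − (Σy)² = 12·6784 − 270² = 81408 − 72900 = 8508
r = S_xy / √(S_xx·S_yy) = -3054 / √(2747·8508) = -3054 / √23371476 = -3054 / 4834.4054 = -0.6317
t = r·√(n−2)/√(1−r²) = -0.6317·√10 / √(1−0.399045) = -1.997611 / 0.775213 = -2.577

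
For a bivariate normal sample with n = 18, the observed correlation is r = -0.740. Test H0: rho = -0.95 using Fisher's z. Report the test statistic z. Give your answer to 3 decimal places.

Fisher z: atanh(-0.740) = -0.950479, atanh(-0.95) = -1.831781
z = (z_r − z_0)·√(n−3) = (-0.950479 − (-1.831781))·√15 = 0.881302 · 3.872983 = 3.413

3.413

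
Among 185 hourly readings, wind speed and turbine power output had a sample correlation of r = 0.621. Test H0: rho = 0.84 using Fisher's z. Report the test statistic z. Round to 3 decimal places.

Fisher z: atanh(0.621) = 0.726631, atanh(0.84) = 1.221174
z = (z_r − z_0)·√(n−3) = (0.726631 − 1.221174)·√182 = -0.494543 · 13.490738 = -6.672

-6.672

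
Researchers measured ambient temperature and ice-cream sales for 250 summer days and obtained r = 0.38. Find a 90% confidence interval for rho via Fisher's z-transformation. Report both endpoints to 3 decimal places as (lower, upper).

(0.287, 0.466)

Fisher z: z_r = atanh(r) = ½·ln((1+0.38)/(1−0.38)) = 0.400060
SE(z) = 1/√(n−3) = 1/√247 = 0.063628
90% ⇒ z* = 1.645; margin = 1.645·0.063628 = 0.104668
CI on z-scale: (0.295392, 0.504728)
Back-transform: tanh(0.295392) = 0.287090, tanh(0.504728) = 0.465827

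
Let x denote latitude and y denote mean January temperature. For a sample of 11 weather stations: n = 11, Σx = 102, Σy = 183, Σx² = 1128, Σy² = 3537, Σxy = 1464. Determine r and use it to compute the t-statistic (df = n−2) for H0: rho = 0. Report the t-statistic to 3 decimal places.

-3.709

Numerator: nΣxy − (Σx)(Σy) = 11·1464 − (102)(183) = -2562
Denominator: √[(nΣx²−(Σx)²)(nΣy²−(Σy)²)]
  nΣx²−(Σx)² = 11·1128 − 10404 = 2004;  nΣy²−(Σy)² = 11·3537 − 33489 = 5418
  √(2004·5418) = √10857672 = 3295.0982
r = -2562 / 3295.0982 = -0.7775
t = r·√(n−2)/√(1−r²) = -0.7775·√9 / √(1−0.604506) = -2.332500 / 0.628883 = -3.709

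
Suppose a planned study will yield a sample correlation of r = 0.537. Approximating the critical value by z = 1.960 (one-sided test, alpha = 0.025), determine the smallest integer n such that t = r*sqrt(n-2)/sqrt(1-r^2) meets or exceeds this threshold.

Need r·√(n−2)/√(1−r²) ≥ 1.960
√(n−2) ≥ 1.960·√(1−0.288369) / 0.537 = 1.960·0.843582 / 0.537 = 3.0790
n−2 ≥ 9.4802  ⇒  n ≥ 11.4802
Smallest integer n = 12

12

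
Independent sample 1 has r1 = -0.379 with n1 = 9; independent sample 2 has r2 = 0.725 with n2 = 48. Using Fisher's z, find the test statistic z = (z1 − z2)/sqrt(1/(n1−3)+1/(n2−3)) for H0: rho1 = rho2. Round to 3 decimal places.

z1 = atanh(-0.379) = -0.398891,  z2 = atanh(0.725) = 0.918106
SE = √(1/(n1−3) + 1/(n2−3)) = √(1/6 + 1/45) = √(0.1666667 + 0.0222222) = √0.1888889 = 0.434614
z = (z1 − z2)/SE = (-0.398891 − 0.918106) / 0.434614 = -1.316997 / 0.434614 = -3.030

-3.030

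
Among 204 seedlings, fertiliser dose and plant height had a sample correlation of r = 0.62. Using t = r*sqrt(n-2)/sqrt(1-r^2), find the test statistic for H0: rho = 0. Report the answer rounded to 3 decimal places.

t = r·√(n−2) / √(1−r²) with r = 0.62, n = 204
  = 0.62·√202 / √(1 − 0.3844)
  = 0.62·14.212670 / 0.784602
  = 8.811855 / 0.784602 = 11.231

11.231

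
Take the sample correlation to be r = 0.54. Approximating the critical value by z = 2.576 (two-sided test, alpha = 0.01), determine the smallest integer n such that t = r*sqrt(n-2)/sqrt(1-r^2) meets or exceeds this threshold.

Need r·√(n−2)/√(1−r²) ≥ 2.576
√(n−2) ≥ 2.576·√(1−0.2916) / 0.54 = 2.576·0.841665 / 0.54 = 4.0151
n−2 ≥ 16.1210  ⇒  n ≥ 18.1210
Smallest integer n = 19

19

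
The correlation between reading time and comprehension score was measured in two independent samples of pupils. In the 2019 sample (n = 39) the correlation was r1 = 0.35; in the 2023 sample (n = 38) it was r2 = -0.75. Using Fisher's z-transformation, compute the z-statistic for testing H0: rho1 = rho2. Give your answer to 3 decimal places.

5.638

Fisher z-transforms: z1 = atanh(0.35) = 0.365444, z2 = atanh(-0.75) = -0.972955; difference d = 1.338399
Var(d) = 1/36 + 1/35 = 0.0277778 + 0.0285714 = 0.0563492
z = d/√Var(d) = 1.338399 / √0.0563492 = 1.338399 / 0.237380 = 5.638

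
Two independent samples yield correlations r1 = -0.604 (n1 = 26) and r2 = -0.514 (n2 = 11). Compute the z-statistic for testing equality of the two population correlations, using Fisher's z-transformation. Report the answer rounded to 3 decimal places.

z1 = atanh(-0.604) = -0.699421,  z2 = atanh(-0.514) = -0.568151
SE = √(1/(n1−3) + 1/(n2−3)) = √(1/23 + 1/8) = √(0.0434783 + 0.1250000) = √0.1684783 = 0.410461
z = (z1 − z2)/SE = (-0.699421 − (-0.568151)) / 0.410461 = -0.131270 / 0.410461 = -0.320

-0.320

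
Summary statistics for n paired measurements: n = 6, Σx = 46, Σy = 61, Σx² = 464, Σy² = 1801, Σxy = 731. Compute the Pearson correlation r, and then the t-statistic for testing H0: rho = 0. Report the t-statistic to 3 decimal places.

S_xy = nΣxy − ΣxΣy = 6·731 − 46·61 = 4386 − 2806 = 1580
S_xx = nΣx² − (Σx)² = 6·464 − 46² = 2784 − 2116 = 668
S_yy = nΣy² − (Σy)² = 6·1801 − 61² = 10806 − 3721 = 7085
r = S_xy / √(S_xx·S_yy) = 1580 / √(668·7085) = 1580 / √4732780 = 1580 / 2175.4953 = 0.7263
t = r·√(n−2)/√(1−r²) = 0.7263·√4 / √(1−0.527512) = 1.452600 / 0.687378 = 2.113

2.113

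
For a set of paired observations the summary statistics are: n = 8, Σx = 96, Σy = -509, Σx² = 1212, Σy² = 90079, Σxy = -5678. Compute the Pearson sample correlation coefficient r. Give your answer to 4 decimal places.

S_xy = nΣxy − ΣxΣy = 8·(-5678) − 96·(-509) = -45424 − (-48864) = 3440
S_xx = nΣx² − (Σx)² = 8·1212 − 96² = 9696 − 9216 = 480
S_yy = nΣy² − (Σy)² = 8·90079 − (-509)² = 720632 − 259081 = 461551
r = S_xy / √(S_xx·S_yy) = 3440 / √(480·461551) = 3440 / √221544480 = 3440 / 14884.3703 = 0.2311

0.2311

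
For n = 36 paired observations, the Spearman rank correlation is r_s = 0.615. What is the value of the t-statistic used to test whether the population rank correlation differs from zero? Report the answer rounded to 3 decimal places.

1 − r_s² = 1 − 0.378225 = 0.621775;  √(1−r_s²) = 0.788527
√(n−2) = √34 = 5.830952
t = r_s·√(n−2)/√(1−r_s²) = 0.615 · 5.830952 / 0.788527 = 4.548

4.548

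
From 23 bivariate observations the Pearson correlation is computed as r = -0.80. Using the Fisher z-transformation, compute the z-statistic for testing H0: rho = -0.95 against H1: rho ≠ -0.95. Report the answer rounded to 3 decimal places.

3.279

Fisher z: atanh(-0.80) = -1.098612, atanh(-0.95) = -1.831781
z = (z_r − z_0)·√(n−3) = (-1.098612 − (-1.831781))·√20 = 0.733169 · 4.472136 = 3.279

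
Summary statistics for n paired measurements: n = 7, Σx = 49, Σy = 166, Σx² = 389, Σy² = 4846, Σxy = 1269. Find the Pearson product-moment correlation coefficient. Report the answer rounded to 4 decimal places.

0.5231

Numerator: nΣxy − (Σx)(Σy) = 7·1269 − (49)(166) = 749
Denominator: √[(nΣx²−(Σx)²)(nΣy²−(Σy)²)]
  nΣx²−(Σx)² = 7·389 − 2401 = 322;  nΣy²−(Σy)² = 7·4846 − 27556 = 6366
  √(322·6366) = √2049852 = 1431.7304
r = 749 / 1431.7304 = 0.5231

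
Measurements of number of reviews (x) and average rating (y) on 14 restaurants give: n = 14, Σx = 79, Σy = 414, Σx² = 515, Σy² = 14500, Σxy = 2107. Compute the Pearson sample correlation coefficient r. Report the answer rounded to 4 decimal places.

S_xy = nΣxy − ΣxΣy = 14·2107 − 79·414 = 29498 − 32706 = -3208
S_xx = nΣx² − (Σx)² = 14·515 − 79² = 7210 − 6241 = 969
S_yy = nΣy² − (Σy)² = 14·14500 − 414² = 203000 − 171396 = 31604
r = S_xy / √(S_xx·S_yy) = -3208 / √(969·31604) = -3208 / √30624276 = -3208 / 5533.9205 = -0.5797

-0.5797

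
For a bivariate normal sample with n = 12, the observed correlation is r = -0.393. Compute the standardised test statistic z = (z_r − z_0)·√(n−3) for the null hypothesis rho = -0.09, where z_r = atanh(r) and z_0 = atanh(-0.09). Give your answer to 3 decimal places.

-0.975

z_r = atanh(-0.393) = -0.415343,  z_0 = atanh(-0.09) = -0.090244
SE = 1/√(n−3) = 1/√9 = 0.333333
z = (z_r − z_0)/SE = (-0.415343 − (-0.090244)) / 0.333333 = -0.325099 / 0.333333 = -0.975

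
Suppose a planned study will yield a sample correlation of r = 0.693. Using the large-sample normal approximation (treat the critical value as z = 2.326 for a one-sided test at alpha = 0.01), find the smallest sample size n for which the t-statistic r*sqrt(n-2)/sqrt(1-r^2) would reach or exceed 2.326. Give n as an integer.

8

r√(n−2)/√(1−r²) ≥ 2.326  ⇔  n−2 ≥ (2.326)²·(1−r²)/r²
(1−r²)/r² = (1−0.480249)/0.480249 = 1.0823
n ≥ 2 + 5.410276·1.0823 = 2 + 5.8555 = 7.8555
⌈7.8555⌉ = 8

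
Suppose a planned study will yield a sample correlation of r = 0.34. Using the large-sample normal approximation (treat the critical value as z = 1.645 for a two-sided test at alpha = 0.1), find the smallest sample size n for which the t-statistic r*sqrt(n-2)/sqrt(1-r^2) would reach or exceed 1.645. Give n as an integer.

r√(n−2)/√(1−r²) ≥ 1.645  ⇔  n−2 ≥ (1.645)²·(1−r²)/r²
(1−r²)/r² = (1−0.1156)/0.1156 = 7.6505
n ≥ 2 + 2.706025·7.6505 = 2 + 20.7024 = 22.7024
⌈22.7024⌉ = 23

23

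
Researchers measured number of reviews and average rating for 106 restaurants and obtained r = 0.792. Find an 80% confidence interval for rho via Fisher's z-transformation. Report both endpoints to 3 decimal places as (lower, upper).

Fisher z: z_r = atanh(r) = ½·ln((1+0.792)/(1−0.792)) = 1.076775
SE(z) = 1/√(n−3) = 1/√103 = 0.098533
80% ⇒ z* = 1.282; margin = 1.282·0.098533 = 0.126319
CI on z-scale: (0.950456, 1.203094)
Back-transform: tanh(0.950456) = 0.739989, tanh(1.203094) = 0.834596

(0.740, 0.835)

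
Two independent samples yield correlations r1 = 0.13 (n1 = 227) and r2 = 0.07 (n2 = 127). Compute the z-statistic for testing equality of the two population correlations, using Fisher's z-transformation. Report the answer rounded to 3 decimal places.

0.542

Fisher z-transforms: z1 = atanh(0.13) = 0.130740, z2 = atanh(0.07) = 0.070115; difference d = 0.060625
Var(d) = 1/224 + 1/124 = 0.0044643 + 0.0080645 = 0.0125288
z = d/√Var(d) = 0.060625 / √0.0125288 = 0.060625 / 0.111932 = 0.542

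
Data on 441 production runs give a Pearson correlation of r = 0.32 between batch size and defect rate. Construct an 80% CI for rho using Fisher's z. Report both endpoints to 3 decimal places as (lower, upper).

(0.264, 0.374)

Fisher z: z_r = atanh(r) = ½·ln((1+0.32)/(1−0.32)) = 0.331647
SE(z) = 1/√(n−3) = 1/√438 = 0.047782
80% ⇒ z* = 1.282; margin = 1.282·0.047782 = 0.061257
CI on z-scale: (0.270390, 0.392904)
Back-transform: tanh(0.270390) = 0.263988, tanh(0.392904) = 0.373861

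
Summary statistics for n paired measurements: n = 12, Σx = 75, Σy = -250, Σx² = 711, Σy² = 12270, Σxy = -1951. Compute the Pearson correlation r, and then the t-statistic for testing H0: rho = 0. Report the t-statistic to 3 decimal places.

-0.984

S_xy = nΣxy − ΣxΣy = 12·(-1951) − 75·(-250) = -23412 − (-18750) = -4662
S_xx = nΣx² − (Σx)² = 12·711 − 75² = 8532 − 5625 = 2907
S_yy = nΣy² − (Σy)² = 12·12270 − (-250)² = 147240 − 62500 = 84740
r = S_xy / √(S_xx·S_yy) = -4662 / √(2907·84740) = -4662 / √246339180 = -4662 / 15695.1961 = -0.2970
t = r·√(n−2)/√(1−r²) = -0.2970·√10 / √(1−0.088209) = -0.939196 / 0.954877 = -0.984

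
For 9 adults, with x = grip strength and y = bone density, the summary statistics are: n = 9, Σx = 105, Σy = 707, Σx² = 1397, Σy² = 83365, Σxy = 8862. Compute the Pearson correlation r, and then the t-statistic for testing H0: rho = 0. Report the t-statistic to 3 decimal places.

0.773

Numerator: nΣxy − (Σx)(Σy) = 9·8862 − (105)(707) = 5523
Denominator: √[(nΣx²−(Σx)²)(nΣy²−(Σy)²)]
  nΣx²−(Σx)² = 9·1397 − 11025 = 1548;  nΣy²−(Σy)² = 9·83365 − 499849 = 250436
  √(1548·250436) = √387674928 = 19689.4624
r = 5523 / 19689.4624 = 0.2805
t = r·√(n−2)/√(1−r²) = 0.2805·√7 / √(1−0.078680) = 0.742133 / 0.959854 = 0.773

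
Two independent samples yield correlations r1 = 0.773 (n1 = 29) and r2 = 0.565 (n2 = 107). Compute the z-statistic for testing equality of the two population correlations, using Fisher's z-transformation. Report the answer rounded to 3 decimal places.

z1 = atanh(0.773) = 1.027739,  z2 = atanh(0.565) = 0.640148
SE = √(1/(n1−3) + 1/(n2−3)) = √(1/26 + 1/104) = √(0.0384615 + 0.0096154) = √0.0480769 = 0.219264
z = (z1 − z2)/SE = (1.027739 − 0.640148) / 0.219264 = 0.387591 / 0.219264 = 1.768

1.768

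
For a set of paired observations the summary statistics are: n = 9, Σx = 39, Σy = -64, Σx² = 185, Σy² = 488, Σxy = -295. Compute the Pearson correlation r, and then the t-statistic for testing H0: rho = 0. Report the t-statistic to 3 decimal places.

-3.194

S_xy = nΣxy − ΣxΣy = 9·(-295) − 39·(-64) = -2655 − (-2496) = -159
S_xx = nΣx² − (Σx)² = 9·185 − 39² = 1665 − 1521 = 144
S_yy = nΣy² − (Σy)² = 9·488 − (-64)² = 4392 − 4096 = 296
r = S_xy / √(S_xx·S_yy) = -159 / √(144·296) = -159 / √42624 = -159 / 206.4558 = -0.7701
t = r·√(n−2)/√(1−r²) = -0.7701·√7 / √(1−0.593054) = -2.037493 / 0.637923 = -3.194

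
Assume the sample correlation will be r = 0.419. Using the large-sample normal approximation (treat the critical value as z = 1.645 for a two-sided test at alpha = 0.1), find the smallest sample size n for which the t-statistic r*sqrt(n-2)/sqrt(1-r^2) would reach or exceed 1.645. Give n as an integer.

r√(n−2)/√(1−r²) ≥ 1.645  ⇔  n−2 ≥ (1.645)²·(1−r²)/r²
(1−r²)/r² = (1−0.175561)/0.175561 = 4.6960
n ≥ 2 + 2.706025·4.6960 = 2 + 12.7075 = 14.7075
⌈14.7075⌉ = 15

15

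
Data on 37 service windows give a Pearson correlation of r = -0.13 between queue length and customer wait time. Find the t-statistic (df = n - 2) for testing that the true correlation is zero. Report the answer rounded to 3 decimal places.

-0.776

t = r·√(n−2) / √(1−r²) with r = -0.13, n = 37
  = -0.13·√35 / √(1 − 0.0169)
  = -0.13·5.916080 / 0.991514
  = -0.769090 / 0.991514 = -0.776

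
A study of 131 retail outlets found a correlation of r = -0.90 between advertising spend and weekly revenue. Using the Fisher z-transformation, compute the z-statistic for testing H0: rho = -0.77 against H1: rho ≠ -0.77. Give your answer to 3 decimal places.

z_r = atanh(-0.90) = -1.472219,  z_0 = atanh(-0.77) = -1.020328
SE = 1/√(n−3) = 1/√128 = 0.088388
z = (z_r − z_0)/SE = (-1.472219 − (-1.020328)) / 0.088388 = -0.451891 / 0.088388 = -5.113

-5.113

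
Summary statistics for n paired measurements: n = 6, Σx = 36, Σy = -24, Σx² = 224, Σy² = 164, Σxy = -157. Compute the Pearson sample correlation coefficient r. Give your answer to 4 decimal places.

-0.5574

Numerator: nΣxy − (Σx)(Σy) = 6·(-157) − (36)(-24) = -78
Denominator: √[(nΣx²−(Σx)²)(nΣy²−(Σy)²)]
  nΣx²−(Σx)² = 6·224 − 1296 = 48;  nΣy²−(Σy)² = 6·164 − 576 = 408
  √(48·408) = √19584 = 139.9428
r = -78 / 139.9428 = -0.5574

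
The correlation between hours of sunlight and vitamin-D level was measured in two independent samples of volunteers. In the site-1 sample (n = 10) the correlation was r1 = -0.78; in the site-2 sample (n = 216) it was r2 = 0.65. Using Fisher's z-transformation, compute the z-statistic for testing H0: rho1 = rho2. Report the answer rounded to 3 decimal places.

-4.740

z1 = atanh(-0.78) = -1.045371,  z2 = atanh(0.65) = 0.775299
SE = √(1/(n1−3) + 1/(n2−3)) = √(1/7 + 1/213) = √(0.1428571 + 0.0046948) = √0.1475519 = 0.384125
z = (z1 − z2)/SE = (-1.045371 − 0.775299) / 0.384125 = -1.820670 / 0.384125 = -4.740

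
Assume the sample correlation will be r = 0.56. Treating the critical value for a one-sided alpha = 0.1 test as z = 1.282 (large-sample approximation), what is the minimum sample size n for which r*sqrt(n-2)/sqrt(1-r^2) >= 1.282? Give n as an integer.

Need r·√(n−2)/√(1−r²) ≥ 1.282
√(n−2) ≥ 1.282·√(1−0.3136) / 0.56 = 1.282·0.828493 / 0.56 = 1.8967
n−2 ≥ 3.5975  ⇒  n ≥ 5.5975
Smallest integer n = 6

6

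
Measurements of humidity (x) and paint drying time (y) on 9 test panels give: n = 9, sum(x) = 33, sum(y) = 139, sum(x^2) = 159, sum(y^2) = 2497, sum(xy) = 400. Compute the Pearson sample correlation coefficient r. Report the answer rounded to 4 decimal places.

S_xy = nΣxy − ΣxΣy = 9·400 − 33·139 = 3600 − 4587 = -987
S_xx = nΣx² − (Σx)² = 9·159 − 33² = 1431 − 1089 = 342
S_yy = nΣy² − (Σy)² = 9·2497 − 139² = 22473 − 19321 = 3152
r = S_xy / √(S_xx·S_yy) = -987 / √(342·3152) = -987 / √1077984 = -987 / 1038.2601 = -0.9506

-0.9506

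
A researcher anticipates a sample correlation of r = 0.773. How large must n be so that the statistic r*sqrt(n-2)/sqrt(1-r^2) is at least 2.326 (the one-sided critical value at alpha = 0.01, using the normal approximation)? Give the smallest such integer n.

r√(n−2)/√(1−r²) ≥ 2.326  ⇔  n−2 ≥ (2.326)²·(1−r²)/r²
(1−r²)/r² = (1−0.597529)/0.597529 = 0.6736
n ≥ 2 + 5.410276·0.6736 = 2 + 3.6444 = 5.6444
⌈5.6444⌉ = 6

6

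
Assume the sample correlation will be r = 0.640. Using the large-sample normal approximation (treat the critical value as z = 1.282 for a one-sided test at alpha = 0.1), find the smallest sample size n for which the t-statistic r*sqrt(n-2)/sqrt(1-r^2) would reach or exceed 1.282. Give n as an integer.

5

Need r·√(n−2)/√(1−r²) ≥ 1.282
√(n−2) ≥ 1.282·√(1−0.409600) / 0.640 = 1.282·0.768375 / 0.640 = 1.5392
n−2 ≥ 2.3691  ⇒  n ≥ 4.3691
Smallest integer n = 5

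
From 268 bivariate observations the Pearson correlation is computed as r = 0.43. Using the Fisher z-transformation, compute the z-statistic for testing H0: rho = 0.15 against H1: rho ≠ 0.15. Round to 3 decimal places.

5.026

Fisher z: atanh(0.43) = 0.459897, atanh(0.15) = 0.151140
z = (z_r − z_0)·√(n−3) = (0.459897 − 0.151140)·√265 = 0.308757 · 16.278821 = 5.026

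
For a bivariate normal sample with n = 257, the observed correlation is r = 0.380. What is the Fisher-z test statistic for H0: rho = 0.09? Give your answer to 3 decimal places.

4.938

z_r = atanh(0.380) = 0.400060,  z_0 = atanh(0.09) = 0.090244
SE = 1/√(n−3) = 1/√254 = 0.062746
z = (z_r − z_0)/SE = (0.400060 − 0.090244) / 0.062746 = 0.309816 / 0.062746 = 4.938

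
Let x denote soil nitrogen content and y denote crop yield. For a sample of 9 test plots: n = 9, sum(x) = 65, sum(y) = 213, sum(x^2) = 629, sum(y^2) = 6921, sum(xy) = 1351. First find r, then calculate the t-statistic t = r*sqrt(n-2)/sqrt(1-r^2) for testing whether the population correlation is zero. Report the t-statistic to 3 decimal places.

S_xy = nΣxy − ΣxΣy = 9·1351 − 65·213 = 12159 − 13845 = -1686
S_xx = nΣx² − (Σx)² = 9·629 − 65² = 5661 − 4225 = 1436
S_yy = nΣy² − (Σy)² = 9·6921 − 213² = 62289 − 45369 = 16920
r = S_xy / √(S_xx·S_yy) = -1686 / √(1436·16920) = -1686 / √24297120 = -1686 / 4929.2109 = -0.3420
t = r·√(n−2)/√(1−r²) = -0.3420·√7 / √(1−0.116964) = -0.904847 / 0.939700 = -0.963

-0.963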